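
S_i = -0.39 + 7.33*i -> [-0.39, 6.94, 14.27, 21.6, 28.93]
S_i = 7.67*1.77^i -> [7.67, 13.58, 24.03, 42.53, 75.28]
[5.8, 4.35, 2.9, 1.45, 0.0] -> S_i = 5.80 + -1.45*i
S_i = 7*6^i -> [7, 42, 252, 1512, 9072]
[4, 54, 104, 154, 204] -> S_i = 4 + 50*i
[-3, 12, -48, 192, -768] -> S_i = -3*-4^i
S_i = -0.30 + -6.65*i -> [-0.3, -6.95, -13.6, -20.25, -26.9]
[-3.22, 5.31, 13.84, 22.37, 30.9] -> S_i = -3.22 + 8.53*i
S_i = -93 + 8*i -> [-93, -85, -77, -69, -61]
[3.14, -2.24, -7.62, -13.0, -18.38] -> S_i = 3.14 + -5.38*i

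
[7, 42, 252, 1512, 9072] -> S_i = 7*6^i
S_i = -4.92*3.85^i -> [-4.92, -18.94, -72.93, -280.77, -1080.96]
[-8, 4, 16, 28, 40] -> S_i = -8 + 12*i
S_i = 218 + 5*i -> [218, 223, 228, 233, 238]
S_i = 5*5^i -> [5, 25, 125, 625, 3125]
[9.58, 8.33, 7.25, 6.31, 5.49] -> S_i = 9.58*0.87^i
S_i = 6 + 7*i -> [6, 13, 20, 27, 34]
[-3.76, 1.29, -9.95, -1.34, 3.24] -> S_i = Random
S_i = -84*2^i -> [-84, -168, -336, -672, -1344]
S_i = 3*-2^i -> [3, -6, 12, -24, 48]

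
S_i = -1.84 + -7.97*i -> [-1.84, -9.81, -17.78, -25.75, -33.72]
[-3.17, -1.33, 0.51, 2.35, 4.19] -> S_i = -3.17 + 1.84*i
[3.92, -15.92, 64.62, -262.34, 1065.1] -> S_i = 3.92*(-4.06)^i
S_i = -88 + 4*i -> [-88, -84, -80, -76, -72]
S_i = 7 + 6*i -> [7, 13, 19, 25, 31]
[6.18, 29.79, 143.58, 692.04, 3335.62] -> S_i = 6.18*4.82^i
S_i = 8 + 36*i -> [8, 44, 80, 116, 152]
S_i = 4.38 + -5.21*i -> [4.38, -0.83, -6.04, -11.25, -16.46]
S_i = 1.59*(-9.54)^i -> [1.59, -15.17, 144.71, -1380.52, 13170.15]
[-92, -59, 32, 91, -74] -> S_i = Random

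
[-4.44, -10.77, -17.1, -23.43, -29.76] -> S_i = -4.44 + -6.33*i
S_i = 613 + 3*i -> [613, 616, 619, 622, 625]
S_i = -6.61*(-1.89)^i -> [-6.61, 12.49, -23.61, 44.63, -84.34]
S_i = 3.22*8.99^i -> [3.22, 28.95, 260.24, 2339.56, 21032.68]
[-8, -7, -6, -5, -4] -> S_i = -8 + 1*i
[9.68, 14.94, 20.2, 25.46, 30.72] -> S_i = 9.68 + 5.26*i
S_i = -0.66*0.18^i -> [-0.66, -0.12, -0.02, -0.0, -0.0]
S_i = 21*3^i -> [21, 63, 189, 567, 1701]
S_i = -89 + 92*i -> [-89, 3, 95, 187, 279]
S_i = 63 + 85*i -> [63, 148, 233, 318, 403]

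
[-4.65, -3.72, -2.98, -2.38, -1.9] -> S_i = -4.65*0.80^i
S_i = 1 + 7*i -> [1, 8, 15, 22, 29]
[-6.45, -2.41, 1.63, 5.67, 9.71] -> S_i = -6.45 + 4.04*i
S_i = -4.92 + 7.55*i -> [-4.92, 2.63, 10.18, 17.73, 25.28]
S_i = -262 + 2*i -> [-262, -260, -258, -256, -254]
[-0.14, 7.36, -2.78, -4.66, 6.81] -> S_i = Random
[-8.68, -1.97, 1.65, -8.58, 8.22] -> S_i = Random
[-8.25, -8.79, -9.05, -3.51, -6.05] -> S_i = Random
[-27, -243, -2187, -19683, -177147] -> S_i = -27*9^i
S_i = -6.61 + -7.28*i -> [-6.61, -13.89, -21.17, -28.45, -35.73]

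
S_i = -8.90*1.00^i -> [-8.9, -8.9, -8.9, -8.9, -8.9]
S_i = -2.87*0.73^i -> [-2.87, -2.1, -1.53, -1.12, -0.82]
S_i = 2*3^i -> [2, 6, 18, 54, 162]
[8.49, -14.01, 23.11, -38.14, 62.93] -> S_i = 8.49*(-1.65)^i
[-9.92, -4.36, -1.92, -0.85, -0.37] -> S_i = -9.92*0.44^i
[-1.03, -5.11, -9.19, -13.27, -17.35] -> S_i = -1.03 + -4.08*i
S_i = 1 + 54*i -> [1, 55, 109, 163, 217]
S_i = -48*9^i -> [-48, -432, -3888, -34992, -314928]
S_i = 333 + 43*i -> [333, 376, 419, 462, 505]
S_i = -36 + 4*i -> [-36, -32, -28, -24, -20]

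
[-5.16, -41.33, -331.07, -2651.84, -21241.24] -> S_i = -5.16*8.01^i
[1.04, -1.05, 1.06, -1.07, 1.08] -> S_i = 1.04*(-1.01)^i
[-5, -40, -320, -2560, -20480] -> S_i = -5*8^i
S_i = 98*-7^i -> [98, -686, 4802, -33614, 235298]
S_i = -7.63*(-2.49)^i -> [-7.63, 19.0, -47.31, 117.79, -293.31]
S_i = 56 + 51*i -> [56, 107, 158, 209, 260]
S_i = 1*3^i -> [1, 3, 9, 27, 81]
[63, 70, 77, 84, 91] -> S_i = 63 + 7*i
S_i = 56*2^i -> [56, 112, 224, 448, 896]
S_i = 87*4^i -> [87, 348, 1392, 5568, 22272]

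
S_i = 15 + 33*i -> [15, 48, 81, 114, 147]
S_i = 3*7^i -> [3, 21, 147, 1029, 7203]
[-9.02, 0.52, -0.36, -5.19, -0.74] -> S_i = Random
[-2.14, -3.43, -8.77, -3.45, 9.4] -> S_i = Random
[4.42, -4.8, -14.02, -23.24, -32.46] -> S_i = 4.42 + -9.22*i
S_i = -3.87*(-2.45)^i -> [-3.87, 9.48, -23.23, 56.91, -139.44]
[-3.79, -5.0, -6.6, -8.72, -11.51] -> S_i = -3.79*1.32^i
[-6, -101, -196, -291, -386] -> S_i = -6 + -95*i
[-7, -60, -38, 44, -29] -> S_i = Random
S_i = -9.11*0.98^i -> [-9.11, -8.93, -8.75, -8.57, -8.4]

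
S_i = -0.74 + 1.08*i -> [-0.74, 0.34, 1.42, 2.5, 3.58]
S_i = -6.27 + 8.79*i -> [-6.27, 2.52, 11.31, 20.1, 28.89]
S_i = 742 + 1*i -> [742, 743, 744, 745, 746]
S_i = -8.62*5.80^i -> [-8.62, -50.0, -289.98, -1681.87, -9754.82]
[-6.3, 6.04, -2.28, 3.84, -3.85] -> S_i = Random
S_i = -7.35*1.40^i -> [-7.35, -10.29, -14.41, -20.17, -28.24]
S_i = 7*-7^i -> [7, -49, 343, -2401, 16807]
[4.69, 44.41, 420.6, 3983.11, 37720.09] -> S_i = 4.69*9.47^i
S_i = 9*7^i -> [9, 63, 441, 3087, 21609]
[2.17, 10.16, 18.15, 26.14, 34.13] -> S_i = 2.17 + 7.99*i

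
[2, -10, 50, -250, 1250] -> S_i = 2*-5^i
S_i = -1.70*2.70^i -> [-1.7, -4.59, -12.39, -33.46, -90.34]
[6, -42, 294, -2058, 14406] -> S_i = 6*-7^i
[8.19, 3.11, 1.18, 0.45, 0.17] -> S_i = 8.19*0.38^i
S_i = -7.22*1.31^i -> [-7.22, -9.46, -12.39, -16.23, -21.26]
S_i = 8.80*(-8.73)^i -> [8.8, -76.82, 670.67, -5854.98, 51113.97]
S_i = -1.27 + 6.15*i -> [-1.27, 4.88, 11.03, 17.18, 23.33]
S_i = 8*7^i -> [8, 56, 392, 2744, 19208]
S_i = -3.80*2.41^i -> [-3.8, -9.16, -22.07, -53.19, -128.19]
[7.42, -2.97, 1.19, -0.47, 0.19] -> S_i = 7.42*(-0.40)^i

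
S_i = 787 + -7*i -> [787, 780, 773, 766, 759]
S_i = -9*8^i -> [-9, -72, -576, -4608, -36864]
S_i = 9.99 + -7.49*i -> [9.99, 2.5, -4.99, -12.48, -19.97]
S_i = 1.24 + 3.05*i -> [1.24, 4.29, 7.34, 10.39, 13.44]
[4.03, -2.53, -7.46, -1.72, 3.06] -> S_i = Random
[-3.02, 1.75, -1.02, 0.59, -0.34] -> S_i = -3.02*(-0.58)^i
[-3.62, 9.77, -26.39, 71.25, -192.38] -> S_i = -3.62*(-2.70)^i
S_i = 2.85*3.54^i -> [2.85, 10.09, 35.72, 126.43, 447.57]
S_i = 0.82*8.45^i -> [0.82, 6.93, 58.55, 494.75, 4180.62]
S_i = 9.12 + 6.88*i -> [9.12, 16.0, 22.88, 29.76, 36.64]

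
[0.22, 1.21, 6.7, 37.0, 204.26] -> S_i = 0.22*5.52^i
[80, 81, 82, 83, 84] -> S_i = 80 + 1*i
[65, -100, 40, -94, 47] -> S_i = Random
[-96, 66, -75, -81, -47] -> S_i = Random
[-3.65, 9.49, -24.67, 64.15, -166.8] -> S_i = -3.65*(-2.60)^i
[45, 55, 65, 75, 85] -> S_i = 45 + 10*i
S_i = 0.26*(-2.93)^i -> [0.26, -0.76, 2.23, -6.54, 19.16]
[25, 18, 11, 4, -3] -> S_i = 25 + -7*i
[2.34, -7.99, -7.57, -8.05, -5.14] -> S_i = Random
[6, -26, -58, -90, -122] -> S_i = 6 + -32*i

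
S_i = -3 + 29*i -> [-3, 26, 55, 84, 113]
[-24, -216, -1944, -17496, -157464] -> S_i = -24*9^i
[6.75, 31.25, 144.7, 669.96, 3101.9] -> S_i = 6.75*4.63^i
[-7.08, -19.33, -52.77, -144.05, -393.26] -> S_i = -7.08*2.73^i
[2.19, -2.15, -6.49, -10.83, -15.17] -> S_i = 2.19 + -4.34*i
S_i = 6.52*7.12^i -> [6.52, 46.42, 330.53, 2353.36, 16755.89]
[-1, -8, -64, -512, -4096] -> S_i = -1*8^i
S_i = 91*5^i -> [91, 455, 2275, 11375, 56875]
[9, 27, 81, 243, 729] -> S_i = 9*3^i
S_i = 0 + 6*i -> [0, 6, 12, 18, 24]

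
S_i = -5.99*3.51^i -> [-5.99, -21.02, -73.8, -259.03, -909.19]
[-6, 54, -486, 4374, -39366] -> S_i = -6*-9^i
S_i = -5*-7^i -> [-5, 35, -245, 1715, -12005]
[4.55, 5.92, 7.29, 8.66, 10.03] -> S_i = 4.55 + 1.37*i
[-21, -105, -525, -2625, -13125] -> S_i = -21*5^i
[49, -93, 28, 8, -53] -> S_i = Random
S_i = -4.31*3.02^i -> [-4.31, -13.02, -39.31, -118.71, -358.51]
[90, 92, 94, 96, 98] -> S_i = 90 + 2*i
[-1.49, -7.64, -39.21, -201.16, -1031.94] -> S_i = -1.49*5.13^i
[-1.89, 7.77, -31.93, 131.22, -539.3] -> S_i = -1.89*(-4.11)^i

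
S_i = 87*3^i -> [87, 261, 783, 2349, 7047]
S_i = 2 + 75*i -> [2, 77, 152, 227, 302]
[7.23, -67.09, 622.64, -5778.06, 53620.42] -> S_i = 7.23*(-9.28)^i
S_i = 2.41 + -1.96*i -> [2.41, 0.45, -1.51, -3.47, -5.43]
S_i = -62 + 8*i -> [-62, -54, -46, -38, -30]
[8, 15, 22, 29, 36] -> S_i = 8 + 7*i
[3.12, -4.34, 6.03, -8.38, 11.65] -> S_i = 3.12*(-1.39)^i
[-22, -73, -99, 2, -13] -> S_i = Random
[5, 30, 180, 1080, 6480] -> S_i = 5*6^i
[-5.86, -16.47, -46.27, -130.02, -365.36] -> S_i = -5.86*2.81^i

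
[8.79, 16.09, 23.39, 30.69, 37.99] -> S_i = 8.79 + 7.30*i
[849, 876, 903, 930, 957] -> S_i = 849 + 27*i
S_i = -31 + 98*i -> [-31, 67, 165, 263, 361]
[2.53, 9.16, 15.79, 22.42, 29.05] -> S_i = 2.53 + 6.63*i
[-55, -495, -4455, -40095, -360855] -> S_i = -55*9^i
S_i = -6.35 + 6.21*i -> [-6.35, -0.14, 6.07, 12.28, 18.49]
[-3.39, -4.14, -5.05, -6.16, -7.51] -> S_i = -3.39*1.22^i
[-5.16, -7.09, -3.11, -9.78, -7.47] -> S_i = Random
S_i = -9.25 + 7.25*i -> [-9.25, -2.0, 5.25, 12.5, 19.75]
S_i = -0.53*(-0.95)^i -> [-0.53, 0.5, -0.48, 0.45, -0.43]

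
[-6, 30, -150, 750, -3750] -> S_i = -6*-5^i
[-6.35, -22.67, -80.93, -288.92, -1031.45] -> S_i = -6.35*3.57^i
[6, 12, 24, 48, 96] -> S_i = 6*2^i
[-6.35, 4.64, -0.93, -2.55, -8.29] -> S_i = Random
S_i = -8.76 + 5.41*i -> [-8.76, -3.35, 2.06, 7.47, 12.88]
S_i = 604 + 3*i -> [604, 607, 610, 613, 616]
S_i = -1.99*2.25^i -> [-1.99, -4.48, -10.07, -22.67, -51.0]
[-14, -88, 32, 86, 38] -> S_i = Random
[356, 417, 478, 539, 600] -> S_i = 356 + 61*i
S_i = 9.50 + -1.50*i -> [9.5, 8.0, 6.5, 5.0, 3.5]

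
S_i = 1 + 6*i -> [1, 7, 13, 19, 25]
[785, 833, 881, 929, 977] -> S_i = 785 + 48*i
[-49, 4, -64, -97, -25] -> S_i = Random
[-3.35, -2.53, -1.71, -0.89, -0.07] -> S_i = -3.35 + 0.82*i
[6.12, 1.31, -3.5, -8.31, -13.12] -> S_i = 6.12 + -4.81*i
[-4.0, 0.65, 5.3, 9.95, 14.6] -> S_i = -4.00 + 4.65*i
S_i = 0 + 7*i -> [0, 7, 14, 21, 28]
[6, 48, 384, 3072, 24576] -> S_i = 6*8^i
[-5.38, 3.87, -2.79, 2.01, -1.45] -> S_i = -5.38*(-0.72)^i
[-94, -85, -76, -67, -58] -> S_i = -94 + 9*i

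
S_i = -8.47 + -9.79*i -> [-8.47, -18.26, -28.05, -37.84, -47.63]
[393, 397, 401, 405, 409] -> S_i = 393 + 4*i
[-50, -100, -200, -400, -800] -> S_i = -50*2^i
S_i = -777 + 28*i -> [-777, -749, -721, -693, -665]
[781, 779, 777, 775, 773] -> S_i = 781 + -2*i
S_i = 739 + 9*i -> [739, 748, 757, 766, 775]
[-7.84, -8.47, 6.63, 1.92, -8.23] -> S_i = Random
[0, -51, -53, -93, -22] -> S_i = Random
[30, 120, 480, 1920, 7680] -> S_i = 30*4^i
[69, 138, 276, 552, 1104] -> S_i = 69*2^i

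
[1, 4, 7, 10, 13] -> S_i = 1 + 3*i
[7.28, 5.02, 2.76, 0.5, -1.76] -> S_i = 7.28 + -2.26*i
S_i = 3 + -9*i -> [3, -6, -15, -24, -33]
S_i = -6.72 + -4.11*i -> [-6.72, -10.83, -14.94, -19.05, -23.16]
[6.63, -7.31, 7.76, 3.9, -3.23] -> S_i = Random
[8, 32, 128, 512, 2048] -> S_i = 8*4^i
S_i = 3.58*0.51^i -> [3.58, 1.83, 0.93, 0.47, 0.24]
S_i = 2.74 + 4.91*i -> [2.74, 7.65, 12.56, 17.47, 22.38]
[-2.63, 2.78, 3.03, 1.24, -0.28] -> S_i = Random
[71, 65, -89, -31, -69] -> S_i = Random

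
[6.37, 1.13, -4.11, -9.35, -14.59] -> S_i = 6.37 + -5.24*i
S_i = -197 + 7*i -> [-197, -190, -183, -176, -169]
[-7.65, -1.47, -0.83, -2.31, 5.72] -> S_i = Random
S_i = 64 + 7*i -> [64, 71, 78, 85, 92]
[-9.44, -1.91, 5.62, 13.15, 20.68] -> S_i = -9.44 + 7.53*i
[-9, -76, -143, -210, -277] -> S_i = -9 + -67*i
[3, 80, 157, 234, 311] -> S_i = 3 + 77*i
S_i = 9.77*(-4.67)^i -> [9.77, -45.63, 213.07, -995.05, 4646.89]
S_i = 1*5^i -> [1, 5, 25, 125, 625]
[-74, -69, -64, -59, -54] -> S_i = -74 + 5*i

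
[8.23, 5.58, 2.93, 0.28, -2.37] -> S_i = 8.23 + -2.65*i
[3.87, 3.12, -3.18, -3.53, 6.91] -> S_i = Random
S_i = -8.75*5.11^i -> [-8.75, -44.71, -228.48, -1167.54, -5966.12]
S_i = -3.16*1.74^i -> [-3.16, -5.5, -9.57, -16.65, -28.97]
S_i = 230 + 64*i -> [230, 294, 358, 422, 486]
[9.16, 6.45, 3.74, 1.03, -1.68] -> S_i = 9.16 + -2.71*i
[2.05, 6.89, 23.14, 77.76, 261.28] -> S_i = 2.05*3.36^i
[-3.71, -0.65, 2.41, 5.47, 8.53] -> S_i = -3.71 + 3.06*i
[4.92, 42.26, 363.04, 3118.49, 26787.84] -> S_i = 4.92*8.59^i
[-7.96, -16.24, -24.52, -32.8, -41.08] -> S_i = -7.96 + -8.28*i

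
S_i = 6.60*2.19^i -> [6.6, 14.45, 31.65, 69.32, 151.82]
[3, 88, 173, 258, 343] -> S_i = 3 + 85*i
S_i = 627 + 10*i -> [627, 637, 647, 657, 667]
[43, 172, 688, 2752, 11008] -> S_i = 43*4^i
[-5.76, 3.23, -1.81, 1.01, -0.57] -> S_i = -5.76*(-0.56)^i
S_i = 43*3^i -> [43, 129, 387, 1161, 3483]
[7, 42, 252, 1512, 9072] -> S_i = 7*6^i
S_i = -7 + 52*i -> [-7, 45, 97, 149, 201]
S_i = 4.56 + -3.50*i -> [4.56, 1.06, -2.44, -5.94, -9.44]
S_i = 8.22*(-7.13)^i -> [8.22, -58.61, 417.88, -2979.48, 21243.69]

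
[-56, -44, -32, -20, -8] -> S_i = -56 + 12*i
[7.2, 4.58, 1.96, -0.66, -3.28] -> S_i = 7.20 + -2.62*i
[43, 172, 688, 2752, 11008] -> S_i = 43*4^i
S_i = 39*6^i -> [39, 234, 1404, 8424, 50544]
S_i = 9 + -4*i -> [9, 5, 1, -3, -7]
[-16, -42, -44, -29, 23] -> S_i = Random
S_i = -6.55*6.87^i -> [-6.55, -45.0, -309.14, -2123.79, -14590.44]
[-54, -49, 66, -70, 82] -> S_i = Random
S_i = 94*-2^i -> [94, -188, 376, -752, 1504]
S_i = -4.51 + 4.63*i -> [-4.51, 0.12, 4.75, 9.38, 14.01]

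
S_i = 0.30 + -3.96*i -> [0.3, -3.66, -7.62, -11.58, -15.54]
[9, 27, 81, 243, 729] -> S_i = 9*3^i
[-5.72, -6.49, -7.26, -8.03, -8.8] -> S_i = -5.72 + -0.77*i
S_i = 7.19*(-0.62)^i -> [7.19, -4.46, 2.76, -1.71, 1.06]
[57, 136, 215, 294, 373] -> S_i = 57 + 79*i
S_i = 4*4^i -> [4, 16, 64, 256, 1024]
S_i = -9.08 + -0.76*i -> [-9.08, -9.84, -10.6, -11.36, -12.12]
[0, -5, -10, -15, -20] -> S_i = 0 + -5*i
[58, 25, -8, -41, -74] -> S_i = 58 + -33*i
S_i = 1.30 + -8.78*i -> [1.3, -7.48, -16.26, -25.04, -33.82]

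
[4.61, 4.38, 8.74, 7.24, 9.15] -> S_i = Random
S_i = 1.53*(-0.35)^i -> [1.53, -0.54, 0.19, -0.07, 0.02]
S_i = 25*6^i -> [25, 150, 900, 5400, 32400]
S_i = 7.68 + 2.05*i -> [7.68, 9.73, 11.78, 13.83, 15.88]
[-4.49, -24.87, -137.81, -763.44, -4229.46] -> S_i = -4.49*5.54^i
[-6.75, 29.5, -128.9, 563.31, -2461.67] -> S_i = -6.75*(-4.37)^i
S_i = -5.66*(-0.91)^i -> [-5.66, 5.15, -4.69, 4.27, -3.88]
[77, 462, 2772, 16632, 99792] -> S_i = 77*6^i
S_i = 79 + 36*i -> [79, 115, 151, 187, 223]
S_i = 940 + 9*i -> [940, 949, 958, 967, 976]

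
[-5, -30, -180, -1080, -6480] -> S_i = -5*6^i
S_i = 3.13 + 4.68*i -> [3.13, 7.81, 12.49, 17.17, 21.85]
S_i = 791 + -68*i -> [791, 723, 655, 587, 519]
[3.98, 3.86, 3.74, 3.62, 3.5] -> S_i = 3.98 + -0.12*i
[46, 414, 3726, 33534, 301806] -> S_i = 46*9^i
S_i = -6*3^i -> [-6, -18, -54, -162, -486]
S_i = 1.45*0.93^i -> [1.45, 1.35, 1.25, 1.17, 1.08]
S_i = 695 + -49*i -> [695, 646, 597, 548, 499]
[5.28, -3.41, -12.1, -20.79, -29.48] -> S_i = 5.28 + -8.69*i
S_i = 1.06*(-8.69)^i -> [1.06, -9.21, 80.05, -695.61, 6044.84]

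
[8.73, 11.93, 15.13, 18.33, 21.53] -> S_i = 8.73 + 3.20*i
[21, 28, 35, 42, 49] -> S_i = 21 + 7*i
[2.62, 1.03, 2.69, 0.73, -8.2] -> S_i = Random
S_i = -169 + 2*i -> [-169, -167, -165, -163, -161]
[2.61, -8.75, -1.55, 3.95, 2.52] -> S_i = Random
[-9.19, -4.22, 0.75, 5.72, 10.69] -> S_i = -9.19 + 4.97*i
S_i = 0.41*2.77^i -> [0.41, 1.14, 3.15, 8.71, 24.14]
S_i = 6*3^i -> [6, 18, 54, 162, 486]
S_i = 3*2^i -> [3, 6, 12, 24, 48]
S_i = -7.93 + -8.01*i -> [-7.93, -15.94, -23.95, -31.96, -39.97]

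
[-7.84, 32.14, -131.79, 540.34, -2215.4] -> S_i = -7.84*(-4.10)^i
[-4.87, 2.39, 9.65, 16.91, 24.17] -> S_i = -4.87 + 7.26*i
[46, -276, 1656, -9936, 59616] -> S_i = 46*-6^i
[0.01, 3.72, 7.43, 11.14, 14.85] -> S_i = 0.01 + 3.71*i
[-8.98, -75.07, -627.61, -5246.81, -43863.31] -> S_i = -8.98*8.36^i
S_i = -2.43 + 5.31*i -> [-2.43, 2.88, 8.19, 13.5, 18.81]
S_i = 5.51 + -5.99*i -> [5.51, -0.48, -6.47, -12.46, -18.45]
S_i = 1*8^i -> [1, 8, 64, 512, 4096]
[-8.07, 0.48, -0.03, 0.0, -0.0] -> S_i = -8.07*(-0.06)^i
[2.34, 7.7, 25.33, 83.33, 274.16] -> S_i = 2.34*3.29^i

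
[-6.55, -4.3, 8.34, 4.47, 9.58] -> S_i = Random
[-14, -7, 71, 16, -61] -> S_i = Random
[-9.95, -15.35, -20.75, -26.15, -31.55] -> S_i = -9.95 + -5.40*i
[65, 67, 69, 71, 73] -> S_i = 65 + 2*i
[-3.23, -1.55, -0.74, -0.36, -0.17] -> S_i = -3.23*0.48^i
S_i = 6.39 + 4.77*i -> [6.39, 11.16, 15.93, 20.7, 25.47]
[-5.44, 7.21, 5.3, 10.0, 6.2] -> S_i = Random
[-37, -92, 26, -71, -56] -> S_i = Random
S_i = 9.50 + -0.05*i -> [9.5, 9.45, 9.4, 9.35, 9.3]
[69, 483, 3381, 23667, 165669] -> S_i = 69*7^i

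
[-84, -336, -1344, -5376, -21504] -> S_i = -84*4^i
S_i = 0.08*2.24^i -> [0.08, 0.18, 0.4, 0.9, 2.01]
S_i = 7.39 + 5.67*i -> [7.39, 13.06, 18.73, 24.4, 30.07]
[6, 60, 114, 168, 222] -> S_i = 6 + 54*i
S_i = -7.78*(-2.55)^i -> [-7.78, 19.84, -50.59, 129.0, -328.96]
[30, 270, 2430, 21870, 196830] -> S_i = 30*9^i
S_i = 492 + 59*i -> [492, 551, 610, 669, 728]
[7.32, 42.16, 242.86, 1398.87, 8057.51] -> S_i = 7.32*5.76^i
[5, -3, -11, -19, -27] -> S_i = 5 + -8*i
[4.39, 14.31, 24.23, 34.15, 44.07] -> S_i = 4.39 + 9.92*i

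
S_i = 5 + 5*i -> [5, 10, 15, 20, 25]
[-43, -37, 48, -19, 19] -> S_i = Random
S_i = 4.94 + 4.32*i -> [4.94, 9.26, 13.58, 17.9, 22.22]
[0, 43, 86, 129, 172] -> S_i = 0 + 43*i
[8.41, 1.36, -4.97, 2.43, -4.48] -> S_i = Random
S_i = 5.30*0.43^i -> [5.3, 2.28, 0.98, 0.42, 0.18]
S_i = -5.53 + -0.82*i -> [-5.53, -6.35, -7.17, -7.99, -8.81]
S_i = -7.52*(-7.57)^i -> [-7.52, 56.93, -430.93, 3262.16, -24694.56]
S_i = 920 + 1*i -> [920, 921, 922, 923, 924]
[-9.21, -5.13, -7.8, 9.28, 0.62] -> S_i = Random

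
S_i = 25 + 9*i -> [25, 34, 43, 52, 61]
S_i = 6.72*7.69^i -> [6.72, 51.68, 397.39, 3055.96, 23500.37]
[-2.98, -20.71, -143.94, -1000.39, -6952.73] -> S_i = -2.98*6.95^i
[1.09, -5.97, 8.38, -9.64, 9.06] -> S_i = Random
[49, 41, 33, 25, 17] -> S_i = 49 + -8*i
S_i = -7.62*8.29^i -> [-7.62, -63.17, -523.68, -4341.29, -35989.27]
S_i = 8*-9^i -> [8, -72, 648, -5832, 52488]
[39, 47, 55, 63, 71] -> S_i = 39 + 8*i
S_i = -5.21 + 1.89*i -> [-5.21, -3.32, -1.43, 0.46, 2.35]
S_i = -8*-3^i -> [-8, 24, -72, 216, -648]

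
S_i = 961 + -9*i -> [961, 952, 943, 934, 925]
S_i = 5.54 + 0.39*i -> [5.54, 5.93, 6.32, 6.71, 7.1]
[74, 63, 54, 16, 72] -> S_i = Random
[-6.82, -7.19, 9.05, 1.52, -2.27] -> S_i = Random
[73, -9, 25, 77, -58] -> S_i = Random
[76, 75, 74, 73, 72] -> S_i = 76 + -1*i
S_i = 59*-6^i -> [59, -354, 2124, -12744, 76464]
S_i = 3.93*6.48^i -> [3.93, 25.47, 165.02, 1069.34, 6929.35]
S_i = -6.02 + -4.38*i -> [-6.02, -10.4, -14.78, -19.16, -23.54]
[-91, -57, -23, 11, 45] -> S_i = -91 + 34*i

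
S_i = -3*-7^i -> [-3, 21, -147, 1029, -7203]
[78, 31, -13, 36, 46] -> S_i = Random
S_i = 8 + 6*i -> [8, 14, 20, 26, 32]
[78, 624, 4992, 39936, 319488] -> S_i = 78*8^i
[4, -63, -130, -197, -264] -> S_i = 4 + -67*i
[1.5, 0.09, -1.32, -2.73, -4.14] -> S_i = 1.50 + -1.41*i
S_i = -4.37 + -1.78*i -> [-4.37, -6.15, -7.93, -9.71, -11.49]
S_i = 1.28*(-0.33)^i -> [1.28, -0.42, 0.14, -0.05, 0.02]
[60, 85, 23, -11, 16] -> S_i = Random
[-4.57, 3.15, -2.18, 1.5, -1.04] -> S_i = -4.57*(-0.69)^i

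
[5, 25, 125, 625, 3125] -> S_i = 5*5^i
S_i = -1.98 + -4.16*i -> [-1.98, -6.14, -10.3, -14.46, -18.62]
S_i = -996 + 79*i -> [-996, -917, -838, -759, -680]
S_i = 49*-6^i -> [49, -294, 1764, -10584, 63504]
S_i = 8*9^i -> [8, 72, 648, 5832, 52488]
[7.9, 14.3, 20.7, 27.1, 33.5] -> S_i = 7.90 + 6.40*i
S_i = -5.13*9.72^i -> [-5.13, -49.86, -484.67, -4711.03, -45791.24]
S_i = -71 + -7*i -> [-71, -78, -85, -92, -99]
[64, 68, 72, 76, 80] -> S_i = 64 + 4*i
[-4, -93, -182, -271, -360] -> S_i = -4 + -89*i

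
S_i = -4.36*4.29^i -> [-4.36, -18.7, -80.24, -344.24, -1476.78]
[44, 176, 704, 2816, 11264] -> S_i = 44*4^i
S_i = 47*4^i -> [47, 188, 752, 3008, 12032]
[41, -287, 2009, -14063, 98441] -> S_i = 41*-7^i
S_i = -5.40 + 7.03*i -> [-5.4, 1.63, 8.66, 15.69, 22.72]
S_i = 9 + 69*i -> [9, 78, 147, 216, 285]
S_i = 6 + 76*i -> [6, 82, 158, 234, 310]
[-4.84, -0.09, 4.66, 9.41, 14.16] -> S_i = -4.84 + 4.75*i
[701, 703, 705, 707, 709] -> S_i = 701 + 2*i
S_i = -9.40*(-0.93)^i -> [-9.4, 8.74, -8.13, 7.56, -7.03]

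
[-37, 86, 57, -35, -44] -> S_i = Random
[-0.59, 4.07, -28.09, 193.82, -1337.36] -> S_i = -0.59*(-6.90)^i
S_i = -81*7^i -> [-81, -567, -3969, -27783, -194481]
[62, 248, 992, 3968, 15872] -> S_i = 62*4^i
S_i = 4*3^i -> [4, 12, 36, 108, 324]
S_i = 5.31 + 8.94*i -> [5.31, 14.25, 23.19, 32.13, 41.07]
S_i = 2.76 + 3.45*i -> [2.76, 6.21, 9.66, 13.11, 16.56]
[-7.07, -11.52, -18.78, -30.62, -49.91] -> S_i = -7.07*1.63^i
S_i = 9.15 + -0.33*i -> [9.15, 8.82, 8.49, 8.16, 7.83]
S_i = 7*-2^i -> [7, -14, 28, -56, 112]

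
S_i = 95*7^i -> [95, 665, 4655, 32585, 228095]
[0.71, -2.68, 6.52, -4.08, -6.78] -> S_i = Random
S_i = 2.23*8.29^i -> [2.23, 18.49, 153.25, 1270.48, 10532.29]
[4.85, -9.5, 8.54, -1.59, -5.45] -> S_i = Random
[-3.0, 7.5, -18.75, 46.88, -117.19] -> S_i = -3.00*(-2.50)^i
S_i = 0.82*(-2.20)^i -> [0.82, -1.8, 3.97, -8.73, 19.21]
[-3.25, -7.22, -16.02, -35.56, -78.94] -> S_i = -3.25*2.22^i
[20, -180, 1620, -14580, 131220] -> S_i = 20*-9^i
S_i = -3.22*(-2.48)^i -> [-3.22, 7.99, -19.8, 49.11, -121.8]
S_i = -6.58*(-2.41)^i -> [-6.58, 15.86, -38.22, 92.1, -221.97]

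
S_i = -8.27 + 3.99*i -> [-8.27, -4.28, -0.29, 3.7, 7.69]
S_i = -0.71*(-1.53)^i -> [-0.71, 1.09, -1.66, 2.54, -3.89]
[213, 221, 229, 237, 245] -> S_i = 213 + 8*i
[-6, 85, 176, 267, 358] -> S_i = -6 + 91*i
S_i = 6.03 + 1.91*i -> [6.03, 7.94, 9.85, 11.76, 13.67]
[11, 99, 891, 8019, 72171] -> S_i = 11*9^i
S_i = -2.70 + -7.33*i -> [-2.7, -10.03, -17.36, -24.69, -32.02]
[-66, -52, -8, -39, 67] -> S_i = Random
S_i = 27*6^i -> [27, 162, 972, 5832, 34992]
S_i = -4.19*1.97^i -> [-4.19, -8.25, -16.26, -32.03, -63.11]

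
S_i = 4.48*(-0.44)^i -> [4.48, -1.97, 0.87, -0.38, 0.17]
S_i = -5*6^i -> [-5, -30, -180, -1080, -6480]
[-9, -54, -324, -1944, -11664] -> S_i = -9*6^i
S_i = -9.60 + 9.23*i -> [-9.6, -0.37, 8.86, 18.09, 27.32]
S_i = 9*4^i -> [9, 36, 144, 576, 2304]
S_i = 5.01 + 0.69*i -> [5.01, 5.7, 6.39, 7.08, 7.77]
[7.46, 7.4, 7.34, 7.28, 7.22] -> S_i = 7.46 + -0.06*i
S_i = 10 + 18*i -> [10, 28, 46, 64, 82]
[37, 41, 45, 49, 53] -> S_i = 37 + 4*i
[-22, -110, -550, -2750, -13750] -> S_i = -22*5^i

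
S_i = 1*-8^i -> [1, -8, 64, -512, 4096]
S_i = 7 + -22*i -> [7, -15, -37, -59, -81]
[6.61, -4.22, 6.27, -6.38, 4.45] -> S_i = Random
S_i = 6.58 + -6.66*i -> [6.58, -0.08, -6.74, -13.4, -20.06]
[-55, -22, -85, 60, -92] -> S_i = Random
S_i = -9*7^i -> [-9, -63, -441, -3087, -21609]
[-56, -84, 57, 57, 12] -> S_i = Random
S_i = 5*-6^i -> [5, -30, 180, -1080, 6480]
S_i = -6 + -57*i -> [-6, -63, -120, -177, -234]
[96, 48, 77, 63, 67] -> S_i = Random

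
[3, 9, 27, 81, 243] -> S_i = 3*3^i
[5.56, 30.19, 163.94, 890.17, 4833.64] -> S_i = 5.56*5.43^i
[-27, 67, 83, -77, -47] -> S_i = Random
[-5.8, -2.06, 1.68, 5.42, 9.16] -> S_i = -5.80 + 3.74*i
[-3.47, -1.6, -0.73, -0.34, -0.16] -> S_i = -3.47*0.46^i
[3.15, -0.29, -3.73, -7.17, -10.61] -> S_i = 3.15 + -3.44*i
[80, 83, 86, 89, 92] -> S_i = 80 + 3*i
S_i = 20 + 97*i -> [20, 117, 214, 311, 408]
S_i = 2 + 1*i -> [2, 3, 4, 5, 6]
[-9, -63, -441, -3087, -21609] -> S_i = -9*7^i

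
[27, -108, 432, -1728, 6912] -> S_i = 27*-4^i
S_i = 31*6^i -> [31, 186, 1116, 6696, 40176]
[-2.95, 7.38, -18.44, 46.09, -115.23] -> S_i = -2.95*(-2.50)^i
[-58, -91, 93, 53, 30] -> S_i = Random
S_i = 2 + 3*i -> [2, 5, 8, 11, 14]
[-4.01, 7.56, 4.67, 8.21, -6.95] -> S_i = Random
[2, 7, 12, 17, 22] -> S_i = 2 + 5*i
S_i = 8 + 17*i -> [8, 25, 42, 59, 76]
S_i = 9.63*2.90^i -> [9.63, 27.93, 80.99, 234.87, 681.11]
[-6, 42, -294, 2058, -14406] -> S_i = -6*-7^i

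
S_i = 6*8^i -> [6, 48, 384, 3072, 24576]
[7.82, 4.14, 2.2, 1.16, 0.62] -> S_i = 7.82*0.53^i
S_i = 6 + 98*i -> [6, 104, 202, 300, 398]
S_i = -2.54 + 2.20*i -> [-2.54, -0.34, 1.86, 4.06, 6.26]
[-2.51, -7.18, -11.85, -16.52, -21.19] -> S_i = -2.51 + -4.67*i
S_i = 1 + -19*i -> [1, -18, -37, -56, -75]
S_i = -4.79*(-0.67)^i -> [-4.79, 3.21, -2.15, 1.44, -0.97]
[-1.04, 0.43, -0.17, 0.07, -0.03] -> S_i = -1.04*(-0.41)^i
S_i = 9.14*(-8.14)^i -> [9.14, -74.4, 605.61, -4929.69, 40127.66]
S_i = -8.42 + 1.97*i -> [-8.42, -6.45, -4.48, -2.51, -0.54]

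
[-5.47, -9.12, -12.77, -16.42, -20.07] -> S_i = -5.47 + -3.65*i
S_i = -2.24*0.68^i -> [-2.24, -1.52, -1.04, -0.7, -0.48]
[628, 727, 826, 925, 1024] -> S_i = 628 + 99*i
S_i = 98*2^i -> [98, 196, 392, 784, 1568]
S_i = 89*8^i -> [89, 712, 5696, 45568, 364544]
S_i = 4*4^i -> [4, 16, 64, 256, 1024]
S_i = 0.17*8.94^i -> [0.17, 1.52, 13.59, 121.47, 1085.92]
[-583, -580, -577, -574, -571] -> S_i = -583 + 3*i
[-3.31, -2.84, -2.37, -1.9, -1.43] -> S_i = -3.31 + 0.47*i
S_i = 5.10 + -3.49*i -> [5.1, 1.61, -1.88, -5.37, -8.86]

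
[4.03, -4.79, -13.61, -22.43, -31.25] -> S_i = 4.03 + -8.82*i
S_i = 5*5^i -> [5, 25, 125, 625, 3125]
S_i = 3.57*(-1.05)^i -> [3.57, -3.75, 3.94, -4.13, 4.34]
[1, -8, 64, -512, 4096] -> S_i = 1*-8^i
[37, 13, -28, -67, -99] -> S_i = Random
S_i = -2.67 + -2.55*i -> [-2.67, -5.22, -7.77, -10.32, -12.87]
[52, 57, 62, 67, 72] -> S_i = 52 + 5*i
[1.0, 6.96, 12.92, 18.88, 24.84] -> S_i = 1.00 + 5.96*i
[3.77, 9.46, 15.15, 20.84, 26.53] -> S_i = 3.77 + 5.69*i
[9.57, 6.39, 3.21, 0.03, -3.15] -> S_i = 9.57 + -3.18*i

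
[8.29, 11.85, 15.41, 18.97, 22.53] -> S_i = 8.29 + 3.56*i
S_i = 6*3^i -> [6, 18, 54, 162, 486]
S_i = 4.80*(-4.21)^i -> [4.8, -20.21, 85.08, -358.17, 1507.89]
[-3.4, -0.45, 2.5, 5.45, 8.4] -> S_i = -3.40 + 2.95*i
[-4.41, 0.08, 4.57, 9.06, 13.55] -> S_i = -4.41 + 4.49*i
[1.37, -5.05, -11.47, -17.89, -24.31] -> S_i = 1.37 + -6.42*i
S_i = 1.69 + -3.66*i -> [1.69, -1.97, -5.63, -9.29, -12.95]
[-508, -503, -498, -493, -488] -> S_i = -508 + 5*i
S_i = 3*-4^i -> [3, -12, 48, -192, 768]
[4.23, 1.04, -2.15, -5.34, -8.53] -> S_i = 4.23 + -3.19*i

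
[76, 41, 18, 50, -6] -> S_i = Random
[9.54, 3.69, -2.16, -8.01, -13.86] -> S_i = 9.54 + -5.85*i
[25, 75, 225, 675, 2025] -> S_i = 25*3^i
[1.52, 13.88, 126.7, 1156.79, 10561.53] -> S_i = 1.52*9.13^i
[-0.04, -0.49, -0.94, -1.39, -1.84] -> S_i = -0.04 + -0.45*i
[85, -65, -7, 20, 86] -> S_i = Random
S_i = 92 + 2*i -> [92, 94, 96, 98, 100]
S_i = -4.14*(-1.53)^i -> [-4.14, 6.33, -9.69, 14.83, -22.69]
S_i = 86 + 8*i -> [86, 94, 102, 110, 118]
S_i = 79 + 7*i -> [79, 86, 93, 100, 107]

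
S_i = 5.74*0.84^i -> [5.74, 4.82, 4.05, 3.4, 2.86]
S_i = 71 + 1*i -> [71, 72, 73, 74, 75]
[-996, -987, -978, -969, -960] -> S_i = -996 + 9*i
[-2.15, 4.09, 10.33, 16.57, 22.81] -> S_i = -2.15 + 6.24*i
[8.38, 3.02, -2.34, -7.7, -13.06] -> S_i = 8.38 + -5.36*i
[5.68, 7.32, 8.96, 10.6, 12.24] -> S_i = 5.68 + 1.64*i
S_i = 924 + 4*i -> [924, 928, 932, 936, 940]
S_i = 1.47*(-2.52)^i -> [1.47, -3.7, 9.34, -23.52, 59.28]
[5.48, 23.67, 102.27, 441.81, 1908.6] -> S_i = 5.48*4.32^i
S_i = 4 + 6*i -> [4, 10, 16, 22, 28]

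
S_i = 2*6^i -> [2, 12, 72, 432, 2592]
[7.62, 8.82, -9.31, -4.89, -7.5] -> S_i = Random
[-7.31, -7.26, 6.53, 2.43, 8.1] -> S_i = Random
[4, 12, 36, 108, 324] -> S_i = 4*3^i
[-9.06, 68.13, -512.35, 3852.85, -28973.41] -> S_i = -9.06*(-7.52)^i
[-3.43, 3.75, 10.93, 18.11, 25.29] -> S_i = -3.43 + 7.18*i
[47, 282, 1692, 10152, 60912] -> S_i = 47*6^i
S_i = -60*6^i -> [-60, -360, -2160, -12960, -77760]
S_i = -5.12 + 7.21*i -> [-5.12, 2.09, 9.3, 16.51, 23.72]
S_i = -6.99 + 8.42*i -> [-6.99, 1.43, 9.85, 18.27, 26.69]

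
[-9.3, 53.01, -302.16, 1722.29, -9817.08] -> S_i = -9.30*(-5.70)^i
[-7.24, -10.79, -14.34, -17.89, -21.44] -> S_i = -7.24 + -3.55*i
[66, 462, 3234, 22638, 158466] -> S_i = 66*7^i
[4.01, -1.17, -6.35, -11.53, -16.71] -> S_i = 4.01 + -5.18*i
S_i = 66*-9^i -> [66, -594, 5346, -48114, 433026]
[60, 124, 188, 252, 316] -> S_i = 60 + 64*i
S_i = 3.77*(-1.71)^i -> [3.77, -6.45, 11.02, -18.85, 32.23]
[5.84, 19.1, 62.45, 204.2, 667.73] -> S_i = 5.84*3.27^i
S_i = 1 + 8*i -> [1, 9, 17, 25, 33]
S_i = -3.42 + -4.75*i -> [-3.42, -8.17, -12.92, -17.67, -22.42]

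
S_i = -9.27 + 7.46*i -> [-9.27, -1.81, 5.65, 13.11, 20.57]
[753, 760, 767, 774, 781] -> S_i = 753 + 7*i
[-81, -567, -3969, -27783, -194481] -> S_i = -81*7^i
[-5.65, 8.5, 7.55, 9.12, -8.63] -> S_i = Random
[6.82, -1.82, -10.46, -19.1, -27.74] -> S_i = 6.82 + -8.64*i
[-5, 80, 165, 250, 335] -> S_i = -5 + 85*i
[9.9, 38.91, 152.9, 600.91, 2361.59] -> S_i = 9.90*3.93^i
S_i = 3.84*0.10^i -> [3.84, 0.38, 0.04, 0.0, 0.0]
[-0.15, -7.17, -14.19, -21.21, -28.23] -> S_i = -0.15 + -7.02*i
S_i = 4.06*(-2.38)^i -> [4.06, -9.66, 23.0, -54.73, 130.27]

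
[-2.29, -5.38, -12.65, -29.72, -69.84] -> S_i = -2.29*2.35^i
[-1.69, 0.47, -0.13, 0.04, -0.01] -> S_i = -1.69*(-0.28)^i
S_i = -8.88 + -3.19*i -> [-8.88, -12.07, -15.26, -18.45, -21.64]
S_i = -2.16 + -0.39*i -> [-2.16, -2.55, -2.94, -3.33, -3.72]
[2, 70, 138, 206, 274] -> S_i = 2 + 68*i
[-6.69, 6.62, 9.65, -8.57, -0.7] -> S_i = Random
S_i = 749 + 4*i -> [749, 753, 757, 761, 765]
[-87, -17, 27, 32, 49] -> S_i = Random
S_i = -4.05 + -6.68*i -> [-4.05, -10.73, -17.41, -24.09, -30.77]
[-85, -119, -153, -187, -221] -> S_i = -85 + -34*i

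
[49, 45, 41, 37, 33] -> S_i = 49 + -4*i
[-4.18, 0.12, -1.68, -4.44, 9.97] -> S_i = Random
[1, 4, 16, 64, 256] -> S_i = 1*4^i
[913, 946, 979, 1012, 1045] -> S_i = 913 + 33*i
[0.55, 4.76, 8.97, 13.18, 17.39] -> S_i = 0.55 + 4.21*i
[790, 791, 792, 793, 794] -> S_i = 790 + 1*i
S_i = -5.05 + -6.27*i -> [-5.05, -11.32, -17.59, -23.86, -30.13]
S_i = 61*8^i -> [61, 488, 3904, 31232, 249856]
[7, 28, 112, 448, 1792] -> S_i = 7*4^i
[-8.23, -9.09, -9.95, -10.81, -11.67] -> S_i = -8.23 + -0.86*i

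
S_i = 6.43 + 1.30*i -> [6.43, 7.73, 9.03, 10.33, 11.63]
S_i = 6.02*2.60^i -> [6.02, 15.65, 40.7, 105.81, 275.1]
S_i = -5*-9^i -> [-5, 45, -405, 3645, -32805]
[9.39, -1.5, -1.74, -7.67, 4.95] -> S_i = Random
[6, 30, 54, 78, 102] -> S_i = 6 + 24*i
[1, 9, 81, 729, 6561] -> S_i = 1*9^i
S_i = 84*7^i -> [84, 588, 4116, 28812, 201684]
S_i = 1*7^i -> [1, 7, 49, 343, 2401]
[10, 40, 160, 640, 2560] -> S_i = 10*4^i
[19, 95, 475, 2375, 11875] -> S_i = 19*5^i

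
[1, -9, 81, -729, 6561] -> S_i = 1*-9^i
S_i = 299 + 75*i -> [299, 374, 449, 524, 599]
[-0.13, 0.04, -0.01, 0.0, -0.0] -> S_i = -0.13*(-0.31)^i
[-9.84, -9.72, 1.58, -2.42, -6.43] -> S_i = Random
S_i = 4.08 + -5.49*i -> [4.08, -1.41, -6.9, -12.39, -17.88]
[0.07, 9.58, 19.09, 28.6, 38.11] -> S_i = 0.07 + 9.51*i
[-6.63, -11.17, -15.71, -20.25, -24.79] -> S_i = -6.63 + -4.54*i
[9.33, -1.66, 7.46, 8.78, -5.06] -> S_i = Random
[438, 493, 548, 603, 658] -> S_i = 438 + 55*i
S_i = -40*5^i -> [-40, -200, -1000, -5000, -25000]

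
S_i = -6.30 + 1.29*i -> [-6.3, -5.01, -3.72, -2.43, -1.14]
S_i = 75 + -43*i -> [75, 32, -11, -54, -97]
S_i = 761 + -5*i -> [761, 756, 751, 746, 741]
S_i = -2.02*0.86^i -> [-2.02, -1.74, -1.49, -1.28, -1.1]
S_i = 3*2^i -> [3, 6, 12, 24, 48]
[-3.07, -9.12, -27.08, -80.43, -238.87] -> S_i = -3.07*2.97^i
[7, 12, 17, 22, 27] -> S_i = 7 + 5*i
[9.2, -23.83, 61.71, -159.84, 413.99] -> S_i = 9.20*(-2.59)^i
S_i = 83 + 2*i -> [83, 85, 87, 89, 91]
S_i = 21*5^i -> [21, 105, 525, 2625, 13125]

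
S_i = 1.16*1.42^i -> [1.16, 1.65, 2.34, 3.32, 4.72]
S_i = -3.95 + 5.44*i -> [-3.95, 1.49, 6.93, 12.37, 17.81]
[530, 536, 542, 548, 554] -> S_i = 530 + 6*i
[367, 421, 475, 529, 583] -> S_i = 367 + 54*i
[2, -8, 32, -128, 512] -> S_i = 2*-4^i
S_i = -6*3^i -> [-6, -18, -54, -162, -486]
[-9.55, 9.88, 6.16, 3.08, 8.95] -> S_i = Random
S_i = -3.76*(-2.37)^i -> [-3.76, 8.91, -21.12, 50.05, -118.63]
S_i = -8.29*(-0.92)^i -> [-8.29, 7.63, -7.02, 6.46, -5.94]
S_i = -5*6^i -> [-5, -30, -180, -1080, -6480]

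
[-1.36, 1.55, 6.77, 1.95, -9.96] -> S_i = Random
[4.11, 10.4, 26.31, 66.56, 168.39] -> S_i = 4.11*2.53^i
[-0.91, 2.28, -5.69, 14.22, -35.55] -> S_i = -0.91*(-2.50)^i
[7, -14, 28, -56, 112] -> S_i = 7*-2^i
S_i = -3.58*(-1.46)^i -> [-3.58, 5.23, -7.63, 11.14, -16.27]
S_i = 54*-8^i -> [54, -432, 3456, -27648, 221184]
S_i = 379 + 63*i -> [379, 442, 505, 568, 631]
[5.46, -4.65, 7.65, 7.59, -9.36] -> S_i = Random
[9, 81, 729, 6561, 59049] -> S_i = 9*9^i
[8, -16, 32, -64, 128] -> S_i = 8*-2^i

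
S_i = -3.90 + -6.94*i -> [-3.9, -10.84, -17.78, -24.72, -31.66]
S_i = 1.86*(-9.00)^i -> [1.86, -16.74, 150.66, -1355.94, 12203.46]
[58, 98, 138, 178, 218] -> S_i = 58 + 40*i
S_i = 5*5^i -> [5, 25, 125, 625, 3125]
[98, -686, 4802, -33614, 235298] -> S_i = 98*-7^i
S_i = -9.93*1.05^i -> [-9.93, -10.43, -10.95, -11.5, -12.07]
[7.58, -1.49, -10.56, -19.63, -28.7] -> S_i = 7.58 + -9.07*i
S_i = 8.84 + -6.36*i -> [8.84, 2.48, -3.88, -10.24, -16.6]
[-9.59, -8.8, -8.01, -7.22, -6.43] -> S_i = -9.59 + 0.79*i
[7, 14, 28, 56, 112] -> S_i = 7*2^i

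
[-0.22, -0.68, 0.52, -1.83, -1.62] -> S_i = Random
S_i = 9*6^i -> [9, 54, 324, 1944, 11664]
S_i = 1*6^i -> [1, 6, 36, 216, 1296]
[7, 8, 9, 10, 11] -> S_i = 7 + 1*i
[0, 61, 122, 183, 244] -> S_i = 0 + 61*i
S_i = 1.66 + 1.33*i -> [1.66, 2.99, 4.32, 5.65, 6.98]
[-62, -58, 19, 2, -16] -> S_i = Random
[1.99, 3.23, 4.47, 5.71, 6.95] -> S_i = 1.99 + 1.24*i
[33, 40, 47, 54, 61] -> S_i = 33 + 7*i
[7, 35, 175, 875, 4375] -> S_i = 7*5^i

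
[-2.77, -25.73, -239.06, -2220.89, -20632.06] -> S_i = -2.77*9.29^i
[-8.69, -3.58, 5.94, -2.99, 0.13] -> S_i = Random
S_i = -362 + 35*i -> [-362, -327, -292, -257, -222]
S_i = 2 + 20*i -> [2, 22, 42, 62, 82]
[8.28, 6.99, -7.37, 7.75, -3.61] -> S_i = Random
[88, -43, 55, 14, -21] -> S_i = Random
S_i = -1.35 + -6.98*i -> [-1.35, -8.33, -15.31, -22.29, -29.27]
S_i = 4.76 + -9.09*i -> [4.76, -4.33, -13.42, -22.51, -31.6]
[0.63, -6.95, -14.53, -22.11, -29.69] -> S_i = 0.63 + -7.58*i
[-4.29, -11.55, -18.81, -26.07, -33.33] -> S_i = -4.29 + -7.26*i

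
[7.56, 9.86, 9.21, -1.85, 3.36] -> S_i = Random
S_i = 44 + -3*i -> [44, 41, 38, 35, 32]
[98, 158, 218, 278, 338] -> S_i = 98 + 60*i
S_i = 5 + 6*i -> [5, 11, 17, 23, 29]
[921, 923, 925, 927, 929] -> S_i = 921 + 2*i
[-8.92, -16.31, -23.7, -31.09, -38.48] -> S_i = -8.92 + -7.39*i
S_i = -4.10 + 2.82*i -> [-4.1, -1.28, 1.54, 4.36, 7.18]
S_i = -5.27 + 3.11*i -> [-5.27, -2.16, 0.95, 4.06, 7.17]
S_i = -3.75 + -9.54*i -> [-3.75, -13.29, -22.83, -32.37, -41.91]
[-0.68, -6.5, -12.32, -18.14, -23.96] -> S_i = -0.68 + -5.82*i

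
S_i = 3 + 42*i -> [3, 45, 87, 129, 171]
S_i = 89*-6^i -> [89, -534, 3204, -19224, 115344]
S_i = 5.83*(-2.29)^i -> [5.83, -13.35, 30.57, -70.01, 160.33]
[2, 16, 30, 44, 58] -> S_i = 2 + 14*i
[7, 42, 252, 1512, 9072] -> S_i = 7*6^i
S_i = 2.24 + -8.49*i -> [2.24, -6.25, -14.74, -23.23, -31.72]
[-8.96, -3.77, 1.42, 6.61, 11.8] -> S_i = -8.96 + 5.19*i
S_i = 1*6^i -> [1, 6, 36, 216, 1296]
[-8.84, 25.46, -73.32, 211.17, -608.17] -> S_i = -8.84*(-2.88)^i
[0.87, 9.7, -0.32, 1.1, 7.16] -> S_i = Random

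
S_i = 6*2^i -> [6, 12, 24, 48, 96]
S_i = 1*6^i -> [1, 6, 36, 216, 1296]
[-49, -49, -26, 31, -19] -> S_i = Random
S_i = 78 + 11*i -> [78, 89, 100, 111, 122]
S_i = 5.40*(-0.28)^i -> [5.4, -1.51, 0.42, -0.12, 0.03]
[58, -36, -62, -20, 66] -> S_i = Random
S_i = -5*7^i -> [-5, -35, -245, -1715, -12005]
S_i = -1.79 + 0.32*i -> [-1.79, -1.47, -1.15, -0.83, -0.51]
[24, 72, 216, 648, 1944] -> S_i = 24*3^i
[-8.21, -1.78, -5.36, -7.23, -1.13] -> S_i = Random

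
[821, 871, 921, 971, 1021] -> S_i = 821 + 50*i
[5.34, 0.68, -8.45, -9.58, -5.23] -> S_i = Random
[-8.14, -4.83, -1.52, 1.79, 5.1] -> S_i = -8.14 + 3.31*i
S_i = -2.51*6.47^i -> [-2.51, -16.24, -105.07, -679.81, -4398.36]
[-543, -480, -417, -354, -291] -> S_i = -543 + 63*i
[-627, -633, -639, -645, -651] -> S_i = -627 + -6*i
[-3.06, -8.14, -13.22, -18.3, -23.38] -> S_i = -3.06 + -5.08*i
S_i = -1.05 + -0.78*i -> [-1.05, -1.83, -2.61, -3.39, -4.17]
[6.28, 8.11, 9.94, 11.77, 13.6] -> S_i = 6.28 + 1.83*i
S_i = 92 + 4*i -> [92, 96, 100, 104, 108]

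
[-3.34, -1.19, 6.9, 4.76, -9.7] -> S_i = Random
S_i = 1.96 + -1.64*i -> [1.96, 0.32, -1.32, -2.96, -4.6]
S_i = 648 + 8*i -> [648, 656, 664, 672, 680]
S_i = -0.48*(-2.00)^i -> [-0.48, 0.96, -1.92, 3.84, -7.68]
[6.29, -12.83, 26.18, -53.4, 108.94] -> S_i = 6.29*(-2.04)^i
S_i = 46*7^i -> [46, 322, 2254, 15778, 110446]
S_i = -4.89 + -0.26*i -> [-4.89, -5.15, -5.41, -5.67, -5.93]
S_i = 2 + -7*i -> [2, -5, -12, -19, -26]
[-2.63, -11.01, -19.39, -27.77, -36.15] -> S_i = -2.63 + -8.38*i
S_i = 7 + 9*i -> [7, 16, 25, 34, 43]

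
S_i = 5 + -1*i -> [5, 4, 3, 2, 1]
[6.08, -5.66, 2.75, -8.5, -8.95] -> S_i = Random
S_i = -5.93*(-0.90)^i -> [-5.93, 5.34, -4.8, 4.32, -3.89]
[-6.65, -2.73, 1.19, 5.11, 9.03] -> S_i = -6.65 + 3.92*i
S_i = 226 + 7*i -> [226, 233, 240, 247, 254]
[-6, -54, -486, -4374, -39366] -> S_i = -6*9^i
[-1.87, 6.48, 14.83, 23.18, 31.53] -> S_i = -1.87 + 8.35*i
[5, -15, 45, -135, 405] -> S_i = 5*-3^i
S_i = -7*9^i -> [-7, -63, -567, -5103, -45927]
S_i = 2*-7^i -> [2, -14, 98, -686, 4802]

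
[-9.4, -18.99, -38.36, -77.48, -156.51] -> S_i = -9.40*2.02^i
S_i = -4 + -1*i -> [-4, -5, -6, -7, -8]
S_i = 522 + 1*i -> [522, 523, 524, 525, 526]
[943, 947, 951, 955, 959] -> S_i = 943 + 4*i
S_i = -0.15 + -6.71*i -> [-0.15, -6.86, -13.57, -20.28, -26.99]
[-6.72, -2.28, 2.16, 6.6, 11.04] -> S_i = -6.72 + 4.44*i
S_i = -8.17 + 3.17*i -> [-8.17, -5.0, -1.83, 1.34, 4.51]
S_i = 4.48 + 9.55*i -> [4.48, 14.03, 23.58, 33.13, 42.68]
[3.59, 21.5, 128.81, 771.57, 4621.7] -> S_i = 3.59*5.99^i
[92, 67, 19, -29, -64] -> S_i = Random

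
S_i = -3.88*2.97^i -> [-3.88, -11.52, -34.23, -101.65, -301.9]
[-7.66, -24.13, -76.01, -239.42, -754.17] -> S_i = -7.66*3.15^i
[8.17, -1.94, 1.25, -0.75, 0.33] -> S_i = Random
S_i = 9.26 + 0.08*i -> [9.26, 9.34, 9.42, 9.5, 9.58]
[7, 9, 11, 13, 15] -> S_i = 7 + 2*i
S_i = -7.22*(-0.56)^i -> [-7.22, 4.04, -2.26, 1.27, -0.71]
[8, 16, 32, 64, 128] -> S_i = 8*2^i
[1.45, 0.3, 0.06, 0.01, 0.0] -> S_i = 1.45*0.21^i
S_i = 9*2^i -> [9, 18, 36, 72, 144]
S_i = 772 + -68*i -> [772, 704, 636, 568, 500]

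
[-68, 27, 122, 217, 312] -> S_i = -68 + 95*i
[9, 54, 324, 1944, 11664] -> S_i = 9*6^i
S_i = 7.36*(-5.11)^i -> [7.36, -37.61, 192.19, -982.07, 5018.36]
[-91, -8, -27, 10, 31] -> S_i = Random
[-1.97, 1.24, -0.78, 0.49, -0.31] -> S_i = -1.97*(-0.63)^i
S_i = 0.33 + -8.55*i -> [0.33, -8.22, -16.77, -25.32, -33.87]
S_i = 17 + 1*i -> [17, 18, 19, 20, 21]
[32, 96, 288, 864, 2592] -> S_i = 32*3^i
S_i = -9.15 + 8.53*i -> [-9.15, -0.62, 7.91, 16.44, 24.97]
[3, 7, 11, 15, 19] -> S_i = 3 + 4*i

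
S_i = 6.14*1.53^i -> [6.14, 9.39, 14.37, 21.99, 33.65]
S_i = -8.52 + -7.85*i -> [-8.52, -16.37, -24.22, -32.07, -39.92]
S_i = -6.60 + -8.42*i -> [-6.6, -15.02, -23.44, -31.86, -40.28]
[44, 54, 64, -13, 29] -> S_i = Random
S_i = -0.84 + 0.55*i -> [-0.84, -0.29, 0.26, 0.81, 1.36]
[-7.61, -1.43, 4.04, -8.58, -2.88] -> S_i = Random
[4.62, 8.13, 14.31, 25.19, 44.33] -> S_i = 4.62*1.76^i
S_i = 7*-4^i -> [7, -28, 112, -448, 1792]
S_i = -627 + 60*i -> [-627, -567, -507, -447, -387]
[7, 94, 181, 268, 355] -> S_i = 7 + 87*i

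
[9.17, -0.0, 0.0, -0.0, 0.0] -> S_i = 9.17*-0.00^i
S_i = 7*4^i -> [7, 28, 112, 448, 1792]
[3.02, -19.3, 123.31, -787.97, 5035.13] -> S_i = 3.02*(-6.39)^i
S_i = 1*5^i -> [1, 5, 25, 125, 625]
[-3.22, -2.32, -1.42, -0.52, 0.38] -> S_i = -3.22 + 0.90*i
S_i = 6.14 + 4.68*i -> [6.14, 10.82, 15.5, 20.18, 24.86]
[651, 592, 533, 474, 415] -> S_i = 651 + -59*i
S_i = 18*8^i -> [18, 144, 1152, 9216, 73728]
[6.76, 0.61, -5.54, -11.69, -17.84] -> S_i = 6.76 + -6.15*i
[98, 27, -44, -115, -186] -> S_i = 98 + -71*i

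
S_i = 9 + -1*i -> [9, 8, 7, 6, 5]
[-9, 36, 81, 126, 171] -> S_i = -9 + 45*i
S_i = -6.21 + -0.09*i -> [-6.21, -6.3, -6.39, -6.48, -6.57]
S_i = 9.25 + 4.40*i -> [9.25, 13.65, 18.05, 22.45, 26.85]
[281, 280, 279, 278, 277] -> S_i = 281 + -1*i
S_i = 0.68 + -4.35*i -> [0.68, -3.67, -8.02, -12.37, -16.72]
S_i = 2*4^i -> [2, 8, 32, 128, 512]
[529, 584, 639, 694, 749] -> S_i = 529 + 55*i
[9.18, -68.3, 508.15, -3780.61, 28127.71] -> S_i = 9.18*(-7.44)^i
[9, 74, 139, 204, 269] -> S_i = 9 + 65*i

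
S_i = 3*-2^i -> [3, -6, 12, -24, 48]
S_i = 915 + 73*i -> [915, 988, 1061, 1134, 1207]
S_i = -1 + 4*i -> [-1, 3, 7, 11, 15]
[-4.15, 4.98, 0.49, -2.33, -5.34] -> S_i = Random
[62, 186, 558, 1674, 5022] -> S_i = 62*3^i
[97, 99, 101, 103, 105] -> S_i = 97 + 2*i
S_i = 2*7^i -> [2, 14, 98, 686, 4802]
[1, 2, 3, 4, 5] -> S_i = 1 + 1*i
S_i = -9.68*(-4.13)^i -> [-9.68, 39.98, -165.11, 681.91, -2816.28]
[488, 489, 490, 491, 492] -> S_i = 488 + 1*i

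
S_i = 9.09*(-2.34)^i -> [9.09, -21.27, 49.77, -116.47, 272.54]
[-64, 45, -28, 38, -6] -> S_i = Random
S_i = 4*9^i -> [4, 36, 324, 2916, 26244]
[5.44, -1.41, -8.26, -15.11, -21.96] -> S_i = 5.44 + -6.85*i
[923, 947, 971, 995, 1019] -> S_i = 923 + 24*i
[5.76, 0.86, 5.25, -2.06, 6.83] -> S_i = Random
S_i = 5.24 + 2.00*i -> [5.24, 7.24, 9.24, 11.24, 13.24]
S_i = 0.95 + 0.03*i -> [0.95, 0.98, 1.01, 1.04, 1.07]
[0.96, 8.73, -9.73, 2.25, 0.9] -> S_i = Random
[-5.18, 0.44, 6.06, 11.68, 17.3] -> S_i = -5.18 + 5.62*i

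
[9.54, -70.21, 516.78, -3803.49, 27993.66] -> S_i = 9.54*(-7.36)^i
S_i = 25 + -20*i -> [25, 5, -15, -35, -55]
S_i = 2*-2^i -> [2, -4, 8, -16, 32]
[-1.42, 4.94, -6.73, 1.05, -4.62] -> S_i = Random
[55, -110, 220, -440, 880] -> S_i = 55*-2^i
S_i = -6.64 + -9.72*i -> [-6.64, -16.36, -26.08, -35.8, -45.52]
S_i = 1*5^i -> [1, 5, 25, 125, 625]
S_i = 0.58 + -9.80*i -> [0.58, -9.22, -19.02, -28.82, -38.62]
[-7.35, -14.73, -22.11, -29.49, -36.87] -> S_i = -7.35 + -7.38*i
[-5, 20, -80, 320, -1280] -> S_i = -5*-4^i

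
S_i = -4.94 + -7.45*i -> [-4.94, -12.39, -19.84, -27.29, -34.74]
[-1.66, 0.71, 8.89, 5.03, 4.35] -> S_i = Random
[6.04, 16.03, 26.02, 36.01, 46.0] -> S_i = 6.04 + 9.99*i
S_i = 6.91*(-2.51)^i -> [6.91, -17.34, 43.53, -109.27, 274.27]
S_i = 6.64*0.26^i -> [6.64, 1.73, 0.45, 0.12, 0.03]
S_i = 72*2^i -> [72, 144, 288, 576, 1152]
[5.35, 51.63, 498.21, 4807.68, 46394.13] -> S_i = 5.35*9.65^i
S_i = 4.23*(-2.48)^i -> [4.23, -10.49, 26.02, -64.52, 160.01]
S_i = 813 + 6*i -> [813, 819, 825, 831, 837]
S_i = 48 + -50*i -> [48, -2, -52, -102, -152]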